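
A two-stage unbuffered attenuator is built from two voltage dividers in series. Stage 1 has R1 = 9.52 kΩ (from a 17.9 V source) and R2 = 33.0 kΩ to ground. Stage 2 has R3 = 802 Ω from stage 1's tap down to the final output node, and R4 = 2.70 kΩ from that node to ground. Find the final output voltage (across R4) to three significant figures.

V_out ≈ 3.44 V

Stage 2 presents R3+R4 = 3502 Ω as a load on stage 1's tap.
Stage 1's lower leg becomes R2‖(R3+R4) = 3166 Ω, so V_mid = 17.9 × 3166/12690 = 4.467 V.
Stage 2 is itself unloaded: V_out = V_mid × R4/(R3+R4) = 4.467 × 2700/3502 = 3.44 V.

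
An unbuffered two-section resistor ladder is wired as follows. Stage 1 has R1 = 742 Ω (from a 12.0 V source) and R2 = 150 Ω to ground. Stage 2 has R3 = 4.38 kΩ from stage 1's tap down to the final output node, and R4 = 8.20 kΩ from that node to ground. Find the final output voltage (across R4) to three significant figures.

V_out ≈ 1.30 V

Stage 2 presents R3+R4 = 12580 Ω as a load on stage 1's tap.
Stage 1's lower leg becomes R2‖(R3+R4) = 148.2 Ω, so V_mid = 12.0 × 148.2/890.2 = 1.998 V.
Stage 2 is itself unloaded: V_out = V_mid × R4/(R3+R4) = 1.998 × 8200/12580 = 1.30 V.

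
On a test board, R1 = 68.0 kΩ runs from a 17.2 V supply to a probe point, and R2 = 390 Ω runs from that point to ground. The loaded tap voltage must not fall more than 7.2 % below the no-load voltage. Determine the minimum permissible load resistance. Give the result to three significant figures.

R_L(min) ≈ 5.00 kΩ

Output resistance R_th = R1‖R2 = (68000 × 390)/68390 = 387.8 Ω.
The fractional drop is R_th/(R_th + R_L); requiring this ≤ 0.0720 gives R_L ≥ R_th(1/0.0720 − 1) = 387.8 × 12.89 = 5.00 kΩ.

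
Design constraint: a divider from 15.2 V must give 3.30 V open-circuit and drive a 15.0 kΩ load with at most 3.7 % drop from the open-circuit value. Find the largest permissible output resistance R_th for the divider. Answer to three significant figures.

R_th ≤ 576 Ω

Loading drop = R_th/(R_th + R_L) ≤ 0.0370, so R_th ≤ R_L · ε/(1−ε) = 15.0 kΩ × 0.0370/0.9630 = 576 Ω.
(Any R1, R2 with R2/(R1+R2) = 0.217 and R1‖R2 ≤ 576 Ω will meet the spec.)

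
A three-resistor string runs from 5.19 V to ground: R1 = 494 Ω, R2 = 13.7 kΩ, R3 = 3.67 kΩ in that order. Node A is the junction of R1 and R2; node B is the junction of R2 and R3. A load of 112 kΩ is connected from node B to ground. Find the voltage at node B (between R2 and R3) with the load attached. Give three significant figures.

V ≈ 1.04 V

At node B, R3 is in parallel with the load: R3‖R_L = 3554 Ω.
Below node A the resistance is R2 + (R3‖R_L) = 17250 Ω, so V_A = 5.19 × 17250/17750 = 5.046 V.
Then V_B = V_A × (R3‖R_L)/(R2 + R3‖R_L) = 5.046 × 3554/17250 = 1.04 V.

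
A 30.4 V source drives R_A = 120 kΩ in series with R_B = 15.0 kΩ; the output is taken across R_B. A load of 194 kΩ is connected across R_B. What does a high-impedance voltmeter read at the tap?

The load sits in parallel with R_B: R_B‖R_L = (15.0 × 194) / (15.0 + 194) = 13.92 kΩ.
V_out = 30.4 × 13.92 / (120 + 13.92) = 30.4 × 13.92/133.9 = 3.16 V.
(Unloaded it would have been 3.38 V.)

V_out ≈ 3.16 V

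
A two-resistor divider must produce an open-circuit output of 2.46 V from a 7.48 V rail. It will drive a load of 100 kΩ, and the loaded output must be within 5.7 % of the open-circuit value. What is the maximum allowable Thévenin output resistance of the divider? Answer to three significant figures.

R_th ≤ 6.04 kΩ

Loading drop = R_th/(R_th + R_L) ≤ 0.0570, so R_th ≤ R_L · ε/(1−ε) = 100 kΩ × 0.0570/0.9430 = 6.04 kΩ.
(Any R1, R2 with R2/(R1+R2) = 0.329 and R1‖R2 ≤ 6.04 kΩ will meet the spec.)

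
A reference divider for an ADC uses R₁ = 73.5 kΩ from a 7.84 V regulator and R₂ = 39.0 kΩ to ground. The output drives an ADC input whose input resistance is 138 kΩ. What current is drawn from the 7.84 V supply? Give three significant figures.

R₂‖R_L = 30.41 kΩ, so the source sees R₁ + R₂‖R_L = 103.9 kΩ.
I = 7.84 V / 103.9 kΩ = 0.0755 mA.

I ≈ 0.0755 mA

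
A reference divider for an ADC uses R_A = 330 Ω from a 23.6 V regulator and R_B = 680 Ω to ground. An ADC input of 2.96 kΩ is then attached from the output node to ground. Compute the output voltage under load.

V_out ≈ 14.8 V

The load sits in parallel with R_B: R_B‖R_L = (680 × 2960) / (680 + 2960) = 553.0 Ω.
V_out = 23.6 × 553.0 / (330 + 553.0) = 23.6 × 553.0/883.0 = 14.8 V.
(Unloaded it would have been 15.9 V.)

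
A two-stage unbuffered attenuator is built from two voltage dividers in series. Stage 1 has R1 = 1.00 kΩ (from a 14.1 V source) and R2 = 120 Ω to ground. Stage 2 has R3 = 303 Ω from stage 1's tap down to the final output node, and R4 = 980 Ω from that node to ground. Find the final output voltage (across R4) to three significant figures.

V_out ≈ 1.06 V

Stage 2 presents R3+R4 = 1283 Ω as a load on stage 1's tap.
Stage 1's lower leg becomes R2‖(R3+R4) = 109.7 Ω, so V_mid = 14.1 × 109.7/1110 = 1.394 V.
Stage 2 is itself unloaded: V_out = V_mid × R4/(R3+R4) = 1.394 × 980/1283 = 1.06 V.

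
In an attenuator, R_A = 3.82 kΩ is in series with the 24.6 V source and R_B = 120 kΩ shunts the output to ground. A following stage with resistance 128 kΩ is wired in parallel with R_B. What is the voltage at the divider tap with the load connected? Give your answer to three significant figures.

V_out ≈ 23.2 V

The load sits in parallel with R_B: R_B‖R_L = (120 × 128) / (120 + 128) = 61.94 kΩ.
V_out = 24.6 × 61.94 / (3.82 + 61.94) = 24.6 × 61.94/65.76 = 23.2 V.
(Unloaded it would have been 23.8 V.)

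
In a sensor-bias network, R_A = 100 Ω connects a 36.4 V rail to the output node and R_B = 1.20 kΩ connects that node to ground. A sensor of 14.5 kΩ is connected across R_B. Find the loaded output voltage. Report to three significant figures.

The load sits in parallel with R_B: R_B‖R_L = (1200 × 14500) / (1200 + 14500) = 1108 Ω.
V_out = 36.4 × 1108 / (100 + 1108) = 36.4 × 1108/1208 = 33.4 V.

V_out ≈ 33.4 V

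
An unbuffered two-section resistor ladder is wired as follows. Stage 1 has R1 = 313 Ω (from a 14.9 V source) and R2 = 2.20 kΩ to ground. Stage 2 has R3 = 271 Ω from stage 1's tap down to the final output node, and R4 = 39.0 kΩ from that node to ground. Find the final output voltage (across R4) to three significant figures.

Stage 2 presents R3+R4 = 39270 Ω as a load on stage 1's tap.
Stage 1's lower leg becomes R2‖(R3+R4) = 2083 Ω, so V_mid = 14.9 × 2083/2396 = 12.95 V.
Stage 2 is itself unloaded: V_out = V_mid × R4/(R3+R4) = 12.95 × 39000/39270 = 12.9 V.

V_out ≈ 12.9 V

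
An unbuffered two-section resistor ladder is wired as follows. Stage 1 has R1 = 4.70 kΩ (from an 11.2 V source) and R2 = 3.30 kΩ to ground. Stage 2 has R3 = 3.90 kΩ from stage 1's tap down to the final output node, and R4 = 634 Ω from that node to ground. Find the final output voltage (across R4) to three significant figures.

Stage 2 presents R3+R4 = 4534 Ω as a load on stage 1's tap.
Stage 1's lower leg becomes R2‖(R3+R4) = 1910 Ω, so V_mid = 11.2 × 1910/6610 = 3.236 V.
Stage 2 is itself unloaded: V_out = V_mid × R4/(R3+R4) = 3.236 × 634/4534 = 0.453 V.

V_out ≈ 0.453 V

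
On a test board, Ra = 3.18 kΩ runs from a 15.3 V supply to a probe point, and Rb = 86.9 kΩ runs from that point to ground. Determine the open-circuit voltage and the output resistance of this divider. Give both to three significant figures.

V_th = 14.8 V, R_th = 3.07 kΩ

V_th is the open-circuit tap voltage: 15.3 × 86.9/(3.18 + 86.9) = 14.8 V.
With the supply zeroed, Ra and Rb appear in parallel from the tap: R_th = Ra‖Rb = (3.18 × 86.9)/90.08 = 3.07 kΩ.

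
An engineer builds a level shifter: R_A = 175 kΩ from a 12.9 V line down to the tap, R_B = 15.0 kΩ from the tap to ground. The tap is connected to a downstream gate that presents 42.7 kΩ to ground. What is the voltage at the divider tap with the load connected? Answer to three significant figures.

The load sits in parallel with R_B: R_B‖R_L = (15.0 × 42.7) / (15.0 + 42.7) = 11.10 kΩ.
V_out = 12.9 × 11.10 / (175 + 11.10) = 12.9 × 11.10/186.1 = 0.769 V.

V_out ≈ 0.769 V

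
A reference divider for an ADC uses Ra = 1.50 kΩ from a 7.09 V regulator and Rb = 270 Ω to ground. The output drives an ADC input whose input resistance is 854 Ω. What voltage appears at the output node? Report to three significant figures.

V_out ≈ 0.853 V

The load sits in parallel with Rb: Rb‖R_L = (270 × 854) / (270 + 854) = 205.1 Ω.
V_out = 7.09 × 205.1 / (1500 + 205.1) = 7.09 × 205.1/1705 = 0.853 V.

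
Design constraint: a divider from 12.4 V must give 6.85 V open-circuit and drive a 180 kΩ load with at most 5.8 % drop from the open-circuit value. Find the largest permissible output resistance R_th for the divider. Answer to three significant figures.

Loading drop = R_th/(R_th + R_L) ≤ 0.0580, so R_th ≤ R_L · ε/(1−ε) = 180 kΩ × 0.0580/0.9420 = 11.1 kΩ.
(Any R1, R2 with R2/(R1+R2) = 0.552 and R1‖R2 ≤ 11.1 kΩ will meet the spec.)

R_th ≤ 11.1 kΩ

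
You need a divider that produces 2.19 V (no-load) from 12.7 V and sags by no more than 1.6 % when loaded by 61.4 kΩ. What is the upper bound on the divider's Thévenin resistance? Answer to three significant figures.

Loading drop = R_th/(R_th + R_L) ≤ 0.0160, so R_th ≤ R_L · ε/(1−ε) = 61.4 kΩ × 0.0160/0.9840 = 998 Ω.
(Any R1, R2 with R2/(R1+R2) = 0.172 and R1‖R2 ≤ 998 Ω will meet the spec.)

R_th ≤ 998 Ω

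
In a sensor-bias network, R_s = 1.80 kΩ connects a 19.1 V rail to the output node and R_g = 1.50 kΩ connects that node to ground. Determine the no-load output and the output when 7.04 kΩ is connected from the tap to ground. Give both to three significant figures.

Unloaded: 8.68 V; loaded: 7.78 V

Open-circuit: V = 19.1 × 1.50/(1.80 + 1.50) = 8.68 V.
With the load, R_g becomes R_g‖R_L = 1.237 kΩ, so V = 19.1 × 1.237/3.037 = 7.78 V.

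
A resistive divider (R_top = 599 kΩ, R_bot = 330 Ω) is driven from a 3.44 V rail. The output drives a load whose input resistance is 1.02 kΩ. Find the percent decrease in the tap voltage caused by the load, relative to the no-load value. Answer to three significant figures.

24.4 %

Unloaded V = 3.44 × 330/599300 = 0.001894 V.
Loaded: R_bot‖R_L = 249.3 Ω, giving V = 3.44 × 249.3/599200 = 0.001431 V.
Drop = (0.001894 − 0.001431) / 0.001894 = 24.4 %.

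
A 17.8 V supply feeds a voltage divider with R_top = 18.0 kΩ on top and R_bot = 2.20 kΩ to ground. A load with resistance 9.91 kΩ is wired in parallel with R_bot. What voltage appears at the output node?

The load sits in parallel with R_bot: R_bot‖R_L = (2.20 × 9.91) / (2.20 + 9.91) = 1.800 kΩ.
V_out = 17.8 × 1.800 / (18.0 + 1.800) = 17.8 × 1.800/19.80 = 1.62 V.

V_out ≈ 1.62 V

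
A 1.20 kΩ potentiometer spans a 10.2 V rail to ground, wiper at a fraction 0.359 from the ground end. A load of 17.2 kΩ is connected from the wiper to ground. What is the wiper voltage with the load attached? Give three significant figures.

V ≈ 3.60 V

The wiper splits the pot into (1−α)R = 769.2 Ω above and αR = 430.8 Ω below.
Lower section ‖ load = 420.3 Ω.
V_wiper = 10.2 × 420.3/(769.2 + 420.3) = 3.60 V.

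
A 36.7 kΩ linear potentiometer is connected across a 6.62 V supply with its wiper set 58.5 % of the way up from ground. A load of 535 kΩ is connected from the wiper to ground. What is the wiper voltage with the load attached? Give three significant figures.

The wiper splits the pot into (1−α)R = 15.23 kΩ above and αR = 21.47 kΩ below.
Lower section ‖ load = 20.64 kΩ.
V_wiper = 6.62 × 20.64/(15.23 + 20.64) = 3.81 V.

V ≈ 3.81 V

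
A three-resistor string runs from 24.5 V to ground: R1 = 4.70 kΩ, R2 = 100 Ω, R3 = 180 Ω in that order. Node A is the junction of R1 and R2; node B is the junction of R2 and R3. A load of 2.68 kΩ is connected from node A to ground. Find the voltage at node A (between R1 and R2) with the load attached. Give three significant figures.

Below node A the series string R2+R3 = 280.0 Ω sits in parallel with the 2680 Ω load: 253.5 Ω.
V_A = 24.5 × 253.5/(4700 + 253.5) = 1.25 V.

V ≈ 1.25 V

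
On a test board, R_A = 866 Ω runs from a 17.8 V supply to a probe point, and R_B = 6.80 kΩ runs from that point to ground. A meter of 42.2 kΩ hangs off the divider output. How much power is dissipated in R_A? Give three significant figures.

P ≈ 6.07 mW

Total resistance from the source is R_A + (R_B‖R_L) = 6722 Ω, so I = 17.8/6722 Ω = 2.648 mA.
P = I²·R_A = (2.648 mA)² × 866 Ω = 6.07 mW.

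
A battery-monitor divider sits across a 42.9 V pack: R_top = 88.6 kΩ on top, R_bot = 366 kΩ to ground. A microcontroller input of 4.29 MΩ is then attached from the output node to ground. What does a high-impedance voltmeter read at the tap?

V_out ≈ 34.0 V

The load sits in parallel with R_bot: R_bot‖R_L = (366 × 4290) / (366 + 4290) = 337.2 kΩ.
V_out = 42.9 × 337.2 / (88.6 + 337.2) = 42.9 × 337.2/425.8 = 34.0 V.
(Unloaded it would have been 34.5 V.)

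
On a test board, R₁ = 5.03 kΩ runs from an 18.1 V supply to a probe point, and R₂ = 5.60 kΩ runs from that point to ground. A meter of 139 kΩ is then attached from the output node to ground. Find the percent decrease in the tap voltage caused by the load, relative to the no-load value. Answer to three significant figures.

The divider's output (Thévenin) resistance is R₁‖R₂ = 2.650 kΩ.
Fractional drop under load = R_th/(R_th + R_L) = 2.650 / (2.650 + 139) = 0.01871.
So the output falls by 1.87 %.

1.87 %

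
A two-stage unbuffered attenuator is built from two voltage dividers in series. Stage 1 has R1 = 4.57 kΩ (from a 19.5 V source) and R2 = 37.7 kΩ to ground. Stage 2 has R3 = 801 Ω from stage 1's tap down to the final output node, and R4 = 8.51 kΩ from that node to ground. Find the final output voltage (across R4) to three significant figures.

Stage 2 presents R3+R4 = 9311 Ω as a load on stage 1's tap.
Stage 1's lower leg becomes R2‖(R3+R4) = 7467 Ω, so V_mid = 19.5 × 7467/12040 = 12.10 V.
Stage 2 is itself unloaded: V_out = V_mid × R4/(R3+R4) = 12.10 × 8510/9311 = 11.1 V.

V_out ≈ 11.1 V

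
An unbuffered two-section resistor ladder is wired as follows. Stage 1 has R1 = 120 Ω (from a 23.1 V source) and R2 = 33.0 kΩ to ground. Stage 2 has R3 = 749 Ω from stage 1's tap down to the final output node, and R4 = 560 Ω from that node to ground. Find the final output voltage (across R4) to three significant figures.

V_out ≈ 9.02 V

Stage 2 presents R3+R4 = 1309 Ω as a load on stage 1's tap.
Stage 1's lower leg becomes R2‖(R3+R4) = 1259 Ω, so V_mid = 23.1 × 1259/1379 = 21.09 V.
Stage 2 is itself unloaded: V_out = V_mid × R4/(R3+R4) = 21.09 × 560/1309 = 9.02 V.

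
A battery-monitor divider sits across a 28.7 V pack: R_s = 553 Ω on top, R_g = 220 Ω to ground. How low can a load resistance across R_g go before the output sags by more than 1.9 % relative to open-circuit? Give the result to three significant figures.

R_L(min) ≈ 8.13 kΩ

Output resistance R_th = R_s‖R_g = (553 × 220)/773.0 = 157.4 Ω.
The fractional drop is R_th/(R_th + R_L); requiring this ≤ 0.0190 gives R_L ≥ R_th(1/0.0190 − 1) = 157.4 × 51.63 = 8.13 kΩ.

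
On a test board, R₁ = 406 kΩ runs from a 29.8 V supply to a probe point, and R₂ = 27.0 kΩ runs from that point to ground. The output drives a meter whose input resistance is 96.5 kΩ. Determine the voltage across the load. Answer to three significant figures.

V_out ≈ 1.47 V

The load sits in parallel with R₂: R₂‖R_L = (27.0 × 96.5) / (27.0 + 96.5) = 21.10 kΩ.
V_out = 29.8 × 21.10 / (406 + 21.10) = 29.8 × 21.10/427.1 = 1.47 V.
(Unloaded it would have been 1.86 V.)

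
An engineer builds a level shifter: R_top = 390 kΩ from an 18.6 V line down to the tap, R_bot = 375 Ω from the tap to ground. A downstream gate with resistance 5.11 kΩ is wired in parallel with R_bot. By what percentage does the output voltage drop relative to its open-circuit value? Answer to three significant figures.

The divider's output (Thévenin) resistance is R_top‖R_bot = 374.6 Ω.
Fractional drop under load = R_th/(R_th + R_L) = 374.6 / (374.6 + 5110) = 0.06831.
So the output falls by 6.83 %.

6.83 %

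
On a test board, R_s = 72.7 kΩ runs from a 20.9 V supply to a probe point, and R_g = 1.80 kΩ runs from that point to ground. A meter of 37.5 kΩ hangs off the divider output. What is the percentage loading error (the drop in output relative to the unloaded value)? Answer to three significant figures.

The divider's output (Thévenin) resistance is R_s‖R_g = 1.757 kΩ.
Fractional drop under load = R_th/(R_th + R_L) = 1.757 / (1.757 + 37.5) = 0.04474.
So the output falls by 4.47 %.

4.47 %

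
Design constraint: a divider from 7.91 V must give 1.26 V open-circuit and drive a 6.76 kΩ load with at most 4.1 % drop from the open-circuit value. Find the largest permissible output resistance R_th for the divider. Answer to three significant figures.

Loading drop = R_th/(R_th + R_L) ≤ 0.0410, so R_th ≤ R_L · ε/(1−ε) = 6.76 kΩ × 0.0410/0.9590 = 289 Ω.

R_th ≤ 289 Ω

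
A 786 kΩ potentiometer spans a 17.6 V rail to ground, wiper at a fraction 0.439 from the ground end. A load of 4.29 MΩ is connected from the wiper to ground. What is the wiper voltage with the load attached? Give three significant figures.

The wiper splits the pot into (1−α)R = 440.9 kΩ above and αR = 345.1 kΩ below.
Lower section ‖ load = 319.4 kΩ.
V_wiper = 17.6 × 319.4/(440.9 + 319.4) = 7.39 V.

V ≈ 7.39 V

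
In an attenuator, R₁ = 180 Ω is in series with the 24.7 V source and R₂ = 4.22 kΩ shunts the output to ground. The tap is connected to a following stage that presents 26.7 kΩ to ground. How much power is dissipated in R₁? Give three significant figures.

Total resistance from the source is R₁ + (R₂‖R_L) = 3824 Ω, so I = 24.7/3824 Ω = 6.459 mA.
P = I²·R₁ = (6.459 mA)² × 180 Ω = 7.51 mW.

P ≈ 7.51 mW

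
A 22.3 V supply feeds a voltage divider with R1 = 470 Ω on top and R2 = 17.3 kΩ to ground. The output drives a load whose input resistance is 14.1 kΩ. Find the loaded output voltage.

V_out ≈ 21.0 V

The load sits in parallel with R2: R2‖R_L = (17300 × 14100) / (17300 + 14100) = 7768 Ω.
V_out = 22.3 × 7768 / (470 + 7768) = 22.3 × 7768/8238 = 21.0 V.
(Unloaded it would have been 21.7 V.)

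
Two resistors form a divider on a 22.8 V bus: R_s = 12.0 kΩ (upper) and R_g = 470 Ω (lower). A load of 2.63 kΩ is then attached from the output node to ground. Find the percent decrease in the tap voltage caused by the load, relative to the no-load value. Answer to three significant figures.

Unloaded V = 22.8 × 470/12470 = 0.85934 V.
Loaded: R_g‖R_L = 398.7 Ω, giving V = 22.8 × 398.7/12400 = 0.73325 V.
Drop = (0.85934 − 0.73325) / 0.85934 = 14.7 %.

14.7 %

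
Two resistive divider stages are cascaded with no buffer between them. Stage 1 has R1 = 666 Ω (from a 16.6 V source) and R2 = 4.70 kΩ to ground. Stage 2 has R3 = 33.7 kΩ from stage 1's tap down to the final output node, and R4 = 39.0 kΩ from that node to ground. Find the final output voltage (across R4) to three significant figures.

Stage 2 presents R3+R4 = 72700 Ω as a load on stage 1's tap.
Stage 1's lower leg becomes R2‖(R3+R4) = 4415 Ω, so V_mid = 16.6 × 4415/5081 = 14.42 V.
Stage 2 is itself unloaded: V_out = V_mid × R4/(R3+R4) = 14.42 × 39000/72700 = 7.74 V.

V_out ≈ 7.74 V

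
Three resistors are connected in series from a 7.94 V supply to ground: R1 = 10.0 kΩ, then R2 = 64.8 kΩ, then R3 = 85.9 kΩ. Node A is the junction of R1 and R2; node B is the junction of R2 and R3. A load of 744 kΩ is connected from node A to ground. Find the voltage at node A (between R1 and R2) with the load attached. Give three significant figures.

V ≈ 7.35 V

Below node A the series string R2+R3 = 150.7 kΩ sits in parallel with the 744 kΩ load: 125.3 kΩ.
V_A = 7.94 × 125.3/(10.0 + 125.3) = 7.35 V.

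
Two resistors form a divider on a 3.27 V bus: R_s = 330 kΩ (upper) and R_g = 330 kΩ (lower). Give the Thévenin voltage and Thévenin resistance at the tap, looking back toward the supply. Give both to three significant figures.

V_th is the open-circuit tap voltage: 3.27 × 330/(330 + 330) = 1.64 V.
With the supply zeroed, R_s and R_g appear in parallel from the tap: R_th = R_s‖R_g = (330 × 330)/660.0 = 165 kΩ.

V_th = 1.64 V, R_th = 165 kΩ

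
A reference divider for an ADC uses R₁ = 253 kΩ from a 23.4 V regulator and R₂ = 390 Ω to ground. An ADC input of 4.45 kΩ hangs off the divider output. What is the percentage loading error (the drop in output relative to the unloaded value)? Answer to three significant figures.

Unloaded V = 23.4 × 390/253400 = 0.036016 V.
Loaded: R₂‖R_L = 358.6 Ω, giving V = 23.4 × 358.6/253400 = 0.033118 V.
Drop = (0.036016 − 0.033118) / 0.036016 = 8.05 %.

8.05 %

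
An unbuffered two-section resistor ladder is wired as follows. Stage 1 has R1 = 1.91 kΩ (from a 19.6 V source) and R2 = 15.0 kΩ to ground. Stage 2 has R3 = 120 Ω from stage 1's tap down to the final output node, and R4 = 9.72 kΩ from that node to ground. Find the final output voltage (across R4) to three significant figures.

Stage 2 presents R3+R4 = 9840 Ω as a load on stage 1's tap.
Stage 1's lower leg becomes R2‖(R3+R4) = 5942 Ω, so V_mid = 19.6 × 5942/7852 = 14.83 V.
Stage 2 is itself unloaded: V_out = V_mid × R4/(R3+R4) = 14.83 × 9720/9840 = 14.7 V.

V_out ≈ 14.7 V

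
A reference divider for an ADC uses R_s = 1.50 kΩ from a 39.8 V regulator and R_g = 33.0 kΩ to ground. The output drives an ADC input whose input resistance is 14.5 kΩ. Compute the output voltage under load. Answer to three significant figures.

V_out ≈ 34.6 V

The load sits in parallel with R_g: R_g‖R_L = (33.0 × 14.5) / (33.0 + 14.5) = 10.07 kΩ.
V_out = 39.8 × 10.07 / (1.50 + 10.07) = 39.8 × 10.07/11.57 = 34.6 V.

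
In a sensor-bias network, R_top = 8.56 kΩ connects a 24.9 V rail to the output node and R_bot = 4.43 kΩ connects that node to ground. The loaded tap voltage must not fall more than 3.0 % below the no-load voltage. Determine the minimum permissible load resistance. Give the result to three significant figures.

Output resistance R_th = R_top‖R_bot = (8.56 × 4.43)/12.99 = 2.919 kΩ.
The fractional drop is R_th/(R_th + R_L); requiring this ≤ 0.0300 gives R_L ≥ R_th(1/0.0300 − 1) = 2.919 × 32.33 = 94.4 kΩ.

R_L(min) ≈ 94.4 kΩ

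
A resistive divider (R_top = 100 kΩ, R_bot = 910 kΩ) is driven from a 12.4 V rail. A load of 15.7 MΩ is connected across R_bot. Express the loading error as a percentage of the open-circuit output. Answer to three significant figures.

The divider's output (Thévenin) resistance is R_top‖R_bot = 90.10 kΩ.
Fractional drop under load = R_th/(R_th + R_L) = 90.10 / (90.10 + 15700) = 0.005706.
So the output falls by 0.571 %.

0.571 %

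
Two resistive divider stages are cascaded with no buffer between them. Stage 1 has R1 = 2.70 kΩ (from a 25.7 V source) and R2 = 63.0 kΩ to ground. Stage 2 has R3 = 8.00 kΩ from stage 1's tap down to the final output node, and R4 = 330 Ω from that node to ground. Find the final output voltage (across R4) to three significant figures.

Stage 2 presents R3+R4 = 8330 Ω as a load on stage 1's tap.
Stage 1's lower leg becomes R2‖(R3+R4) = 7357 Ω, so V_mid = 25.7 × 7357/10060 = 18.80 V.
Stage 2 is itself unloaded: V_out = V_mid × R4/(R3+R4) = 18.80 × 330/8330 = 0.745 V.

V_out ≈ 0.745 V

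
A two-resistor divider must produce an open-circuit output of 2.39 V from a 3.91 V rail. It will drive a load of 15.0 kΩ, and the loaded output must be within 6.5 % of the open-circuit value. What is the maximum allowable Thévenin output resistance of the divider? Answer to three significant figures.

R_th ≤ 1.04 kΩ

Loading drop = R_th/(R_th + R_L) ≤ 0.0650, so R_th ≤ R_L · ε/(1−ε) = 15.0 kΩ × 0.0650/0.9350 = 1.04 kΩ.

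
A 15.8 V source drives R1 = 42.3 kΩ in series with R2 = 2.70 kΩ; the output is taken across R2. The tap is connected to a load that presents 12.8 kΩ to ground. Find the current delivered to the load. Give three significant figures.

I_L ≈ 0.0618 mA

R2‖R_L = 2.230 kΩ; V_out = 15.8 × 2.230/44.53 = 0.7911 V.
I_L = V_out / R_L = 0.7911 / 12.8 kΩ = 0.0618 mA.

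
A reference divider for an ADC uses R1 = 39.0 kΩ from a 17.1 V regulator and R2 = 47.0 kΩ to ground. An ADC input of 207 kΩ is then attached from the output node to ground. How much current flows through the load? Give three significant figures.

R2‖R_L = 38.30 kΩ; V_out = 17.1 × 38.30/77.30 = 8.473 V.
I_L = V_out / R_L = 8.473 / 207 kΩ = 0.0409 mA.

I_L ≈ 0.0409 mA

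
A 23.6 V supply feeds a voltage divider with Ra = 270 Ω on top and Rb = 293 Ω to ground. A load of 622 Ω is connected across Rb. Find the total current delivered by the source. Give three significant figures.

I ≈ 50.3 mA

Rb‖R_L = 199.2 Ω, so the source sees Ra + Rb‖R_L = 469.2 Ω.
I = 23.6 V / 469.2 Ω = 50.3 mA.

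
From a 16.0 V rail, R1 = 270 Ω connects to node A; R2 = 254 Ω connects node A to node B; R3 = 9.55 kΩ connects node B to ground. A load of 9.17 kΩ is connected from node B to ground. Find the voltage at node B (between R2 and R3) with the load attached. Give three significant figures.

At node B, R3 is in parallel with the load: R3‖R_L = 4678 Ω.
Below node A the resistance is R2 + (R3‖R_L) = 4932 Ω, so V_A = 16.0 × 4932/5202 = 15.17 V.
Then V_B = V_A × (R3‖R_L)/(R2 + R3‖R_L) = 15.17 × 4678/4932 = 14.4 V.

V ≈ 14.4 V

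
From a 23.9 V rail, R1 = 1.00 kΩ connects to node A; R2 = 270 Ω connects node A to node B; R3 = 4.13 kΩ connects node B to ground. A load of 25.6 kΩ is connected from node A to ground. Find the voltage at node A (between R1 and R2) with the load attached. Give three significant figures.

V ≈ 18.9 V

Below node A the series string R2+R3 = 4400 Ω sits in parallel with the 25600 Ω load: 3755 Ω.
V_A = 23.9 × 3755/(1000 + 3755) = 18.9 V.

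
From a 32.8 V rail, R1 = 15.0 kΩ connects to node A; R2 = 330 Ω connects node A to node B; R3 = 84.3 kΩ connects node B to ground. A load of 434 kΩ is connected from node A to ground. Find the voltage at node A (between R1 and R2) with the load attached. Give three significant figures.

V ≈ 27.1 V

Below node A the series string R2+R3 = 84630 Ω sits in parallel with the 434000 Ω load: 70820 Ω.
V_A = 32.8 × 70820/(15000 + 70820) = 27.1 V.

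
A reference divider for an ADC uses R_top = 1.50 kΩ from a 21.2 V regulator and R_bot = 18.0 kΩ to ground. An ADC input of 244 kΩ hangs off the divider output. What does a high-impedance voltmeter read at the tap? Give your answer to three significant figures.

V_out ≈ 19.5 V

The load sits in parallel with R_bot: R_bot‖R_L = (18.0 × 244) / (18.0 + 244) = 16.76 kΩ.
V_out = 21.2 × 16.76 / (1.50 + 16.76) = 21.2 × 16.76/18.26 = 19.5 V.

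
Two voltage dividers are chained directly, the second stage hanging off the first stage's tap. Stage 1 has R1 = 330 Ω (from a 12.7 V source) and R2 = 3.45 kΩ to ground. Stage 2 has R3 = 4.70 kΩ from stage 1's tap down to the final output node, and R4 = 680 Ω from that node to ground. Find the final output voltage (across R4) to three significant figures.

Stage 2 presents R3+R4 = 5380 Ω as a load on stage 1's tap.
Stage 1's lower leg becomes R2‖(R3+R4) = 2102 Ω, so V_mid = 12.7 × 2102/2432 = 10.98 V.
Stage 2 is itself unloaded: V_out = V_mid × R4/(R3+R4) = 10.98 × 680/5380 = 1.39 V.

V_out ≈ 1.39 V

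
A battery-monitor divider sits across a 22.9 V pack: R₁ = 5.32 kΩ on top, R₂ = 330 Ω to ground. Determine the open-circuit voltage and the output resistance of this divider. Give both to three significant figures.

V_th is the open-circuit tap voltage: 22.9 × 330/(5320 + 330) = 1.34 V.
With the supply zeroed, R₁ and R₂ appear in parallel from the tap: R_th = R₁‖R₂ = (5320 × 330)/5650 = 311 Ω.

V_th = 1.34 V, R_th = 311 Ω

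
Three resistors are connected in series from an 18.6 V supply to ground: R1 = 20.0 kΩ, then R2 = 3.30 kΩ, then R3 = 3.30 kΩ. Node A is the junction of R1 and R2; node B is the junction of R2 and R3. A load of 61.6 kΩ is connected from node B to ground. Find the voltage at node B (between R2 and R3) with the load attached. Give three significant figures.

V ≈ 2.20 V

At node B, R3 is in parallel with the load: R3‖R_L = 3.132 kΩ.
Below node A the resistance is R2 + (R3‖R_L) = 6.432 kΩ, so V_A = 18.6 × 6.432/26.43 = 4.526 V.
Then V_B = V_A × (R3‖R_L)/(R2 + R3‖R_L) = 4.526 × 3.132/6.432 = 2.20 V.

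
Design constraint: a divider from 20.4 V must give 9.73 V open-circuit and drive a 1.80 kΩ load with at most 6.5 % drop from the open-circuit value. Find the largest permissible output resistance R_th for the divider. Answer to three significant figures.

Loading drop = R_th/(R_th + R_L) ≤ 0.0650, so R_th ≤ R_L · ε/(1−ε) = 1.80 kΩ × 0.0650/0.9350 = 125 Ω.
(Any R1, R2 with R2/(R1+R2) = 0.477 and R1‖R2 ≤ 125 Ω will meet the spec.)

R_th ≤ 125 Ω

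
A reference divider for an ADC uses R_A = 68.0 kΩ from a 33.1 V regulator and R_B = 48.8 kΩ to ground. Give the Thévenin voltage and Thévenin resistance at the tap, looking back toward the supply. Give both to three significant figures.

V_th is the open-circuit tap voltage: 33.1 × 48.8/(68.0 + 48.8) = 13.8 V.
With the supply zeroed, R_A and R_B appear in parallel from the tap: R_th = R_A‖R_B = (68.0 × 48.8)/116.8 = 28.4 kΩ.

V_th = 13.8 V, R_th = 28.4 kΩ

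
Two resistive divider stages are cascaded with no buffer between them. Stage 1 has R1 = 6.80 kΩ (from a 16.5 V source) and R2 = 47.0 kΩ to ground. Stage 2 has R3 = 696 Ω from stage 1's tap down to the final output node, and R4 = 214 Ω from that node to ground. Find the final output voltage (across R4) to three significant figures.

V_out ≈ 0.450 V

Stage 2 presents R3+R4 = 910.0 Ω as a load on stage 1's tap.
Stage 1's lower leg becomes R2‖(R3+R4) = 892.7 Ω, so V_mid = 16.5 × 892.7/7693 = 1.915 V.
Stage 2 is itself unloaded: V_out = V_mid × R4/(R3+R4) = 1.915 × 214/910.0 = 0.450 V.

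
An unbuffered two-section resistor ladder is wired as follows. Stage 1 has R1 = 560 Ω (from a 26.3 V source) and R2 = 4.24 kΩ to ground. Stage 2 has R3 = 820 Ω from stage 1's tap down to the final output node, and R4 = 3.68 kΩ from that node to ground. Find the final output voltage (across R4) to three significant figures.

Stage 2 presents R3+R4 = 4500 Ω as a load on stage 1's tap.
Stage 1's lower leg becomes R2‖(R3+R4) = 2183 Ω, so V_mid = 26.3 × 2183/2743 = 20.93 V.
Stage 2 is itself unloaded: V_out = V_mid × R4/(R3+R4) = 20.93 × 3680/4500 = 17.1 V.

V_out ≈ 17.1 V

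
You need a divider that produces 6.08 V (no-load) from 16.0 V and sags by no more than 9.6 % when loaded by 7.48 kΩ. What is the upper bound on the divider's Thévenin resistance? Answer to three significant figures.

Loading drop = R_th/(R_th + R_L) ≤ 0.0960, so R_th ≤ R_L · ε/(1−ε) = 7.48 kΩ × 0.0960/0.9040 = 794 Ω.
(Any R1, R2 with R2/(R1+R2) = 0.380 and R1‖R2 ≤ 794 Ω will meet the spec.)

R_th ≤ 794 Ω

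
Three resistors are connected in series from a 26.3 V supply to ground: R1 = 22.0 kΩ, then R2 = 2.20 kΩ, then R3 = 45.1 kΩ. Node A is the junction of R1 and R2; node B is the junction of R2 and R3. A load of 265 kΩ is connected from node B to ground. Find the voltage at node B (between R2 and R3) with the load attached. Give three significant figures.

V ≈ 16.2 V

At node B, R3 is in parallel with the load: R3‖R_L = 38.54 kΩ.
Below node A the resistance is R2 + (R3‖R_L) = 40.74 kΩ, so V_A = 26.3 × 40.74/62.74 = 17.08 V.
Then V_B = V_A × (R3‖R_L)/(R2 + R3‖R_L) = 17.08 × 38.54/40.74 = 16.2 V.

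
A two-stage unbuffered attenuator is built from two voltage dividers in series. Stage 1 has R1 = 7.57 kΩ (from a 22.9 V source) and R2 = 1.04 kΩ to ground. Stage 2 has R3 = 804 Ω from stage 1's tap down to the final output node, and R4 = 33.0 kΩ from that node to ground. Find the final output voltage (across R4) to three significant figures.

V_out ≈ 2.63 V

Stage 2 presents R3+R4 = 33800 Ω as a load on stage 1's tap.
Stage 1's lower leg becomes R2‖(R3+R4) = 1009 Ω, so V_mid = 22.9 × 1009/8579 = 2.693 V.
Stage 2 is itself unloaded: V_out = V_mid × R4/(R3+R4) = 2.693 × 33000/33800 = 2.63 V.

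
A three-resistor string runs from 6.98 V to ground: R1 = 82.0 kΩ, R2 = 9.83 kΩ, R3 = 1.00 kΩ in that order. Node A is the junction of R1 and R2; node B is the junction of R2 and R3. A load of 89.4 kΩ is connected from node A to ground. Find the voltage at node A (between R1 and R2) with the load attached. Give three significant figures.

Below node A the series string R2+R3 = 10.83 kΩ sits in parallel with the 89.4 kΩ load: 9.660 kΩ.
V_A = 6.98 × 9.660/(82.0 + 9.660) = 0.736 V.

V ≈ 0.736 V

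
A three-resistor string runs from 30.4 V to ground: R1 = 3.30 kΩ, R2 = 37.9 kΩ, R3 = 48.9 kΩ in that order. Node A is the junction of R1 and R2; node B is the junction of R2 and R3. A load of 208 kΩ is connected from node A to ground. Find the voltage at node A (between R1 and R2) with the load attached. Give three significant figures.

V ≈ 28.8 V

Below node A the series string R2+R3 = 86.80 kΩ sits in parallel with the 208 kΩ load: 61.24 kΩ.
V_A = 30.4 × 61.24/(3.30 + 61.24) = 28.8 V.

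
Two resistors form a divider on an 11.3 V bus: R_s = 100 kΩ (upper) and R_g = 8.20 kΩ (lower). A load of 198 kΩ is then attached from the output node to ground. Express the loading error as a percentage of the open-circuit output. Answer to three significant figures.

3.69 %

The divider's output (Thévenin) resistance is R_s‖R_g = 7.579 kΩ.
Fractional drop under load = R_th/(R_th + R_L) = 7.579 / (7.579 + 198) = 0.03686.
So the output falls by 3.69 %.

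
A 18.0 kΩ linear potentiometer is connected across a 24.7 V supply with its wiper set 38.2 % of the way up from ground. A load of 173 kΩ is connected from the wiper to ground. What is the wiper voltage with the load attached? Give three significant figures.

V ≈ 9.21 V

The wiper splits the pot into (1−α)R = 11.12 kΩ above and αR = 6.876 kΩ below.
Lower section ‖ load = 6.613 kΩ.
V_wiper = 24.7 × 6.613/(11.12 + 6.613) = 9.21 V.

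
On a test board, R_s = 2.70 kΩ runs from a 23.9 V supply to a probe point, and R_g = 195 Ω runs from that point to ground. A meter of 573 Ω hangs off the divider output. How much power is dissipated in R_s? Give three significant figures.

Total resistance from the source is R_s + (R_g‖R_L) = 2845 Ω, so I = 23.9/2845 Ω = 8.399 mA.
P = I²·R_s = (8.399 mA)² × 2.70 kΩ = 190 mW.

P ≈ 190 mW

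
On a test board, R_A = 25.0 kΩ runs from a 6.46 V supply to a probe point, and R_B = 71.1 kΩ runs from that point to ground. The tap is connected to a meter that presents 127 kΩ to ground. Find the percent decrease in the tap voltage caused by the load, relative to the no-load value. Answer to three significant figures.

12.7 %

Unloaded V = 6.46 × 71.1/96.10 = 4.7795 V.
Loaded: R_B‖R_L = 45.58 kΩ, giving V = 6.46 × 45.58/70.58 = 4.1719 V.
Drop = (4.7795 − 4.1719) / 4.7795 = 12.7 %.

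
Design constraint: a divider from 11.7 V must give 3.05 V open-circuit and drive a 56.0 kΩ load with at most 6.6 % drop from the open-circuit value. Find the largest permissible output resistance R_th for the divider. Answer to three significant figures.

Loading drop = R_th/(R_th + R_L) ≤ 0.0660, so R_th ≤ R_L · ε/(1−ε) = 56.0 kΩ × 0.0660/0.9340 = 3.96 kΩ.

R_th ≤ 3.96 kΩ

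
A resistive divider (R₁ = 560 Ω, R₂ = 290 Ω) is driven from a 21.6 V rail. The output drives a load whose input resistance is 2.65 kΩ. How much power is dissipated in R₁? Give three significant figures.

Total resistance from the source is R₁ + (R₂‖R_L) = 821.4 Ω, so I = 21.6/821.4 Ω = 26.30 mA.
P = I²·R₁ = (26.30 mA)² × 560 Ω = 387 mW.

P ≈ 387 mW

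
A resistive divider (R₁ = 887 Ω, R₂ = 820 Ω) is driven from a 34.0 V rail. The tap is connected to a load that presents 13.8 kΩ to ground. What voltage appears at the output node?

The load sits in parallel with R₂: R₂‖R_L = (820 × 13800) / (820 + 13800) = 774.0 Ω.
V_out = 34.0 × 774.0 / (887 + 774.0) = 34.0 × 774.0/1661 = 15.8 V.
(Unloaded it would have been 16.3 V.)

V_out ≈ 15.8 V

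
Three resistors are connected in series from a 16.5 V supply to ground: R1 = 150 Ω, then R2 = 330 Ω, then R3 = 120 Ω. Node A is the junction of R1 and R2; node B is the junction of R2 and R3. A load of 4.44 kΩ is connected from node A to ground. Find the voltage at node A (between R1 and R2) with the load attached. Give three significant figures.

V ≈ 12.1 V

Below node A the series string R2+R3 = 450.0 Ω sits in parallel with the 4440 Ω load: 408.6 Ω.
V_A = 16.5 × 408.6/(150 + 408.6) = 12.1 V.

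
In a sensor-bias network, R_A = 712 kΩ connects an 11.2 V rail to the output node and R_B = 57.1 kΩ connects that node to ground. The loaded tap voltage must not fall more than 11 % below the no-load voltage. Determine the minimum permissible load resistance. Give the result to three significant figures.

Output resistance R_th = R_A‖R_B = (712 × 57.1)/769.1 = 52.86 kΩ.
The fractional drop is R_th/(R_th + R_L); requiring this ≤ 0.110 gives R_L ≥ R_th(1/0.110 − 1) = 52.86 × 8.091 = 428 kΩ.

R_L(min) ≈ 428 kΩ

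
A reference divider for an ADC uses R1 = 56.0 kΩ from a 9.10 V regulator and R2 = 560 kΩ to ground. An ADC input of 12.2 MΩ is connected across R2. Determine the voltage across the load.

V_out ≈ 8.24 V

The load sits in parallel with R2: R2‖R_L = (560 × 12200) / (560 + 12200) = 535.4 kΩ.
V_out = 9.10 × 535.4 / (56.0 + 535.4) = 9.10 × 535.4/591.4 = 8.24 V.
(Unloaded it would have been 8.27 V.)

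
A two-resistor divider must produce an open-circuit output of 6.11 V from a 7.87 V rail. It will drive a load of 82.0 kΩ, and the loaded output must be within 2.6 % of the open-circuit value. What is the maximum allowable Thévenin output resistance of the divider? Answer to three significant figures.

Loading drop = R_th/(R_th + R_L) ≤ 0.0260, so R_th ≤ R_L · ε/(1−ε) = 82.0 kΩ × 0.0260/0.9740 = 2.19 kΩ.
(Any R1, R2 with R2/(R1+R2) = 0.776 and R1‖R2 ≤ 2.19 kΩ will meet the spec.)

R_th ≤ 2.19 kΩ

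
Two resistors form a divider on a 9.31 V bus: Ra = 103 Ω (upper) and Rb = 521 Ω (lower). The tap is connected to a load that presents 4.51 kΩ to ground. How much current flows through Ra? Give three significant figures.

Rb‖R_L = 467.0 Ω, so the source sees Ra + Rb‖R_L = 570.0 Ω.
I = 9.31 V / 570.0 Ω = 16.3 mA.

I ≈ 16.3 mA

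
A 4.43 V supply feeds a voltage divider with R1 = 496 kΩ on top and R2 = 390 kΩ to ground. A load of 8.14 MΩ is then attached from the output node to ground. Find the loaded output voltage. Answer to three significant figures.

The load sits in parallel with R2: R2‖R_L = (390 × 8140) / (390 + 8140) = 372.2 kΩ.
V_out = 4.43 × 372.2 / (496 + 372.2) = 4.43 × 372.2/868.2 = 1.90 V.

V_out ≈ 1.90 V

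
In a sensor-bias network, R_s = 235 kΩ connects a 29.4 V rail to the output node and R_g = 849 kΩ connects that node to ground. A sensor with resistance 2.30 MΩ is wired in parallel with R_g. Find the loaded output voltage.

The load sits in parallel with R_g: R_g‖R_L = (849 × 2300) / (849 + 2300) = 620.1 kΩ.
V_out = 29.4 × 620.1 / (235 + 620.1) = 29.4 × 620.1/855.1 = 21.3 V.
(Unloaded it would have been 23.0 V.)

V_out ≈ 21.3 V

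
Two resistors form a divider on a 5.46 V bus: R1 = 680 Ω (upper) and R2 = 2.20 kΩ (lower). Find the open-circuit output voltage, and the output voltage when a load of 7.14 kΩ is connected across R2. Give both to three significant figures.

Unloaded: 4.17 V; loaded: 3.89 V

Open-circuit: V = 5.46 × 2200/(680 + 2200) = 4.17 V.
With the load, R2 becomes R2‖R_L = 1682 Ω, so V = 5.46 × 1682/2362 = 3.89 V.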